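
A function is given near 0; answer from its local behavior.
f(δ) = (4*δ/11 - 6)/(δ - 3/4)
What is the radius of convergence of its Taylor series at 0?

Denominator factor (δ - 3/4): pole of order 1 at 3/4, modulus 3/4.
The radius of convergence is the smallest modulus among the singular points: 3/4.

The radius of convergence is 3/4.


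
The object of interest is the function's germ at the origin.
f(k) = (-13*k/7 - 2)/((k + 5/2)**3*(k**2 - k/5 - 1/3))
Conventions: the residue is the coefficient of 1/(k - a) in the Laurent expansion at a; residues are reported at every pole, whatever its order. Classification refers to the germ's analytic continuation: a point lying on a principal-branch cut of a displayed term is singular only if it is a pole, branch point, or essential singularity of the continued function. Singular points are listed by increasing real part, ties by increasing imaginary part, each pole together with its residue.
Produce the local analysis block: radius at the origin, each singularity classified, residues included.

Radius of convergence at 0: -1/10 + (1/30)*sqrt(309).
At -5/2: a pole of order 3; residue -2256552/79893275.
At 1/10 - (1/30)*sqrt(309): a pole of order 1; residue 1128276/79893275 + (47052876/8229007325)*sqrt(309).
At 1/10 + (1/30)*sqrt(309): a pole of order 1; residue 1128276/79893275 - (47052876/8229007325)*sqrt(309).

Denominator factor (k + 5/2)^3: pole of order 3 at -5/2, modulus 5/2.
Denominator factor (k**2 - k/5 - 1/3): discriminant 103/75, real irrational roots 1/10 + (1/30)*sqrt(309) and 1/10 - (1/30)*sqrt(309); poles of order 1, moduli 1/10 + (1/30)*sqrt(309) and -1/10 + (1/30)*sqrt(309).
The radius of convergence is the smallest modulus among the singular points: -1/10 + (1/30)*sqrt(309).
At the order-3 pole -5/2 set g(k) = (k - (-5/2))^3*f(k) = (-13*k/7 - 2)/(k**2 - k/5 - 1/3).
Order-3 pole: residue = g''(a)/2; g''(-5/2) = -4513104/79893275, so the residue is -2256552/79893275.
The factor k**2 - k/5 - 1/3 splits as (k - a)(k - a') with a = 1/10 - (1/30)*sqrt(309), a' = 1/10 + (1/30)*sqrt(309). At the order-1 pole a set g(k) = (k - a)*f(k) = [(-13*k/7 - 2)/(k + 5/2)**3] / (k - a').
Simple pole: residue = g(a) at a = 1/10 - (1/30)*sqrt(309), which is 1128276/79893275 + (47052876/8229007325)*sqrt(309).
The factor k**2 - k/5 - 1/3 splits as (k - a)(k - a') with a = 1/10 + (1/30)*sqrt(309), a' = 1/10 - (1/30)*sqrt(309). At the order-1 pole a set g(k) = (k - a)*f(k) = [(-13*k/7 - 2)/(k + 5/2)**3] / (k - a').
Simple pole: residue = g(a) at a = 1/10 + (1/30)*sqrt(309), which is 1128276/79893275 - (47052876/8229007325)*sqrt(309).
List the singular points by increasing real part (a conjugate pair: the negative imaginary part first).


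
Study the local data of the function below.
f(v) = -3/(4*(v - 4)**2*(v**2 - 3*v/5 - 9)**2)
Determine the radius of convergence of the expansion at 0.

Denominator factor (v**2 - 3*v/5 - 9)^2: discriminant 909/25, real irrational roots 3/10 + (3/10)*sqrt(101) and 3/10 - (3/10)*sqrt(101); poles of order 2, moduli 3/10 + (3/10)*sqrt(101) and -3/10 + (3/10)*sqrt(101).
Denominator factor (v - 4)^2: pole of order 2 at 4, modulus 4.
The radius of convergence is the smallest modulus among the singular points: -3/10 + (3/10)*sqrt(101).

The radius of convergence is -3/10 + (3/10)*sqrt(101).


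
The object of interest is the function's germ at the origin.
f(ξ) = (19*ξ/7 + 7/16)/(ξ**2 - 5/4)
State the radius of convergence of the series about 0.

The radius of convergence is (1/2)*sqrt(5).

Denominator factor (ξ**2 - 5/4): discriminant 5, real irrational roots (1/2)*sqrt(5) and -(1/2)*sqrt(5); poles of order 1, moduli (1/2)*sqrt(5) and (1/2)*sqrt(5).
The radius of convergence is the smallest modulus among the singular points: (1/2)*sqrt(5).


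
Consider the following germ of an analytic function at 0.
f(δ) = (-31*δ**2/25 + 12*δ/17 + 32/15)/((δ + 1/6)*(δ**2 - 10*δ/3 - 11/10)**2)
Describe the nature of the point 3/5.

The point is a regular point.

Denominator factors: δ + 1/6 = 23/30 at δ = 3/5; δ**2 - 10*δ/3 - 11/10 = -137/50 at δ = 3/5 — none vanishes.
So the germ continues analytically to 3/5.


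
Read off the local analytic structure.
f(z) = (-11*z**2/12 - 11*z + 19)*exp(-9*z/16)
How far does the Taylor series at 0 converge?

The radius of convergence is infinite.

The factor exp(-9*z/16) is entire and contributes no finite singular point.
The polynomial part has no poles.
No finite singular points: the Taylor series at 0 converges everywhere.


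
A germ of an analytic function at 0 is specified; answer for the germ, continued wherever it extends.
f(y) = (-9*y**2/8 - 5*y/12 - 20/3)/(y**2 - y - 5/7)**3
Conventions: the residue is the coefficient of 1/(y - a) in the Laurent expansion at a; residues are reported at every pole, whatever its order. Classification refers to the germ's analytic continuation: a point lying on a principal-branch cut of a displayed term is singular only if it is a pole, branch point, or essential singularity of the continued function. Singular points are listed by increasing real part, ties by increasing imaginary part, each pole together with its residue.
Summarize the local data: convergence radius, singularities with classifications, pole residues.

Denominator factor (y**2 - y - 5/7)^3: discriminant 27/7, real irrational roots 1/2 + (3/14)*sqrt(21) and 1/2 - (3/14)*sqrt(21); poles of order 3, moduli 1/2 + (3/14)*sqrt(21) and -1/2 + (3/14)*sqrt(21).
The radius of convergence is the smallest modulus among the singular points: -1/2 + (3/14)*sqrt(21).
The factor y**2 - y - 5/7 splits as (y - a)(y - a') with a = 1/2 - (3/14)*sqrt(21), a' = 1/2 + (3/14)*sqrt(21). At the order-3 pole a set g(y) = (y - a)^3*f(y) = [-9*y**2/8 - 5*y/12 - 20/3] / (y - a')^3.
Order-3 pole: residue = g''(a)/2; g''(1/2 - (3/14)*sqrt(21)) = (5327/8748)*sqrt(21), so the residue is (5327/17496)*sqrt(21).
The factor y**2 - y - 5/7 splits as (y - a)(y - a') with a = 1/2 + (3/14)*sqrt(21), a' = 1/2 - (3/14)*sqrt(21). At the order-3 pole a set g(y) = (y - a)^3*f(y) = [-9*y**2/8 - 5*y/12 - 20/3] / (y - a')^3.
Order-3 pole: residue = g''(a)/2; g''(1/2 + (3/14)*sqrt(21)) = -(5327/8748)*sqrt(21), so the residue is -(5327/17496)*sqrt(21).
List the singular points by increasing real part (a conjugate pair: the negative imaginary part first).

Radius of convergence at 0: -1/2 + (3/14)*sqrt(21).
At 1/2 - (3/14)*sqrt(21): a pole of order 3; residue (5327/17496)*sqrt(21).
At 1/2 + (3/14)*sqrt(21): a pole of order 3; residue -(5327/17496)*sqrt(21).


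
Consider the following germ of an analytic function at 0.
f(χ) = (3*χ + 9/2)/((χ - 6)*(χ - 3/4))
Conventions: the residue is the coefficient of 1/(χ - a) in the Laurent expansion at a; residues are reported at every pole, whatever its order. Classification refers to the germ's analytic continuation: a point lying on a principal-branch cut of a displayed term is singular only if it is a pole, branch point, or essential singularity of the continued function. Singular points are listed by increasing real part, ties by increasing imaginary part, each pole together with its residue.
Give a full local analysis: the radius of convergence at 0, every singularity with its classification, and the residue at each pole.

Radius of convergence at 0: 3/4.
At 3/4: a pole of order 1; residue -9/7.
At 6: a pole of order 1; residue 30/7.

Denominator factor (χ - 3/4): pole of order 1 at 3/4, modulus 3/4.
Denominator factor (χ - 6): pole of order 1 at 6, modulus 6.
The radius of convergence is the smallest modulus among the singular points: 3/4.
At the order-1 pole 3/4 set g(χ) = (χ - (3/4))*f(χ) = (3*χ + 9/2)/(χ - 6).
Simple pole: residue = g(a) at a = 3/4, which is -9/7.
At the order-1 pole 6 set g(χ) = (χ - (6))*f(χ) = (3*χ + 9/2)/(χ - 3/4).
Simple pole: residue = g(a) at a = 6, which is 30/7.
List the singular points by increasing real part (a conjugate pair: the negative imaginary part first).


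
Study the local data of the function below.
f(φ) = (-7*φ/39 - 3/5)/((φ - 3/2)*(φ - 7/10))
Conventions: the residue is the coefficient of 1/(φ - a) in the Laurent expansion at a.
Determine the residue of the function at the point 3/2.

The residue is -113/104.

At the order-1 pole 3/2 set g(φ) = (φ - (3/2))*f(φ) = (-7*φ/39 - 3/5)/(φ - 7/10).
Simple pole: residue = g(a) at a = 3/2, which is -113/104.


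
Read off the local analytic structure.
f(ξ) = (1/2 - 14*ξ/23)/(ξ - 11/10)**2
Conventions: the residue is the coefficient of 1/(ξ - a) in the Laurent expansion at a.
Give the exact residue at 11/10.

The residue is -14/23.

At the order-2 pole 11/10 set g(ξ) = (ξ - (11/10))^2*f(ξ) = 1/2 - 14*ξ/23.
Order-2 pole: residue = g'(a); g'(11/10) = -14/23, so the residue is -14/23.


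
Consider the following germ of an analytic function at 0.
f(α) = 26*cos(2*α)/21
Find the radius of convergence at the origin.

The radius of convergence is infinite.

The factor cos(2*α) is entire and contributes no finite singular point.
The polynomial part has no poles.
No finite singular points: the Taylor series at 0 converges everywhere.


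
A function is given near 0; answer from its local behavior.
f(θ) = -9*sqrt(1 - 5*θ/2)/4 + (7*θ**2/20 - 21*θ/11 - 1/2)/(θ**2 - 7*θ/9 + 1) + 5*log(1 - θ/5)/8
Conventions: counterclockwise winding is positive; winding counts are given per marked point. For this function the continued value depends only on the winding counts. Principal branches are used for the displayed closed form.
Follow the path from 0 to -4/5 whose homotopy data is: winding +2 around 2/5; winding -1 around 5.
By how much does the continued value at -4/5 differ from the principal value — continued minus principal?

The rational part is single-valued and drops out of the difference; each branch term changes only by its own monodromy.
(-9/4)*sqrt(1 - θ/(2/5)): winding +2 is even, the square root returns to the same sheet, contribution 0.
(5/8)*log(1 - θ/(5)): each positive loop around 5 adds 2*pi*i to the log, so winding -1 contributes (5/8)*(-1)*2*pi*i = -(5/4)*pi*i.
Summing the contributions at θ = -4/5 gives -(5/4)*pi*i.

Continued minus principal equals -(5/4)*pi*i.


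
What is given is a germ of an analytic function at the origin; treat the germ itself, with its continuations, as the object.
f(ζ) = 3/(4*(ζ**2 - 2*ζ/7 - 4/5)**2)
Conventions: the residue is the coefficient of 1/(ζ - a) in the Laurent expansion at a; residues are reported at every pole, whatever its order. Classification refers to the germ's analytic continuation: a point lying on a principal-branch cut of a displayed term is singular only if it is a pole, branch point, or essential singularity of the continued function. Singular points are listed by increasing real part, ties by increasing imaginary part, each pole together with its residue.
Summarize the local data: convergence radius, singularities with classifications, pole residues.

Radius of convergence at 0: -1/7 + (1/35)*sqrt(1005).
At 1/7 - (1/35)*sqrt(1005): a pole of order 2; residue (1715/215472)*sqrt(1005).
At 1/7 + (1/35)*sqrt(1005): a pole of order 2; residue -(1715/215472)*sqrt(1005).

Denominator factor (ζ**2 - 2*ζ/7 - 4/5)^2: discriminant 804/245, real irrational roots 1/7 + (1/35)*sqrt(1005) and 1/7 - (1/35)*sqrt(1005); poles of order 2, moduli 1/7 + (1/35)*sqrt(1005) and -1/7 + (1/35)*sqrt(1005).
The radius of convergence is the smallest modulus among the singular points: -1/7 + (1/35)*sqrt(1005).
The factor ζ**2 - 2*ζ/7 - 4/5 splits as (ζ - a)(ζ - a') with a = 1/7 - (1/35)*sqrt(1005), a' = 1/7 + (1/35)*sqrt(1005). At the order-2 pole a set g(ζ) = (ζ - a)^2*f(ζ) = [3/4] / (ζ - a')^2.
Order-2 pole: residue = g'(a); g'(1/7 - (1/35)*sqrt(1005)) = (1715/215472)*sqrt(1005), so the residue is (1715/215472)*sqrt(1005).
The factor ζ**2 - 2*ζ/7 - 4/5 splits as (ζ - a)(ζ - a') with a = 1/7 + (1/35)*sqrt(1005), a' = 1/7 - (1/35)*sqrt(1005). At the order-2 pole a set g(ζ) = (ζ - a)^2*f(ζ) = [3/4] / (ζ - a')^2.
Order-2 pole: residue = g'(a); g'(1/7 + (1/35)*sqrt(1005)) = -(1715/215472)*sqrt(1005), so the residue is -(1715/215472)*sqrt(1005).
List the singular points by increasing real part (a conjugate pair: the negative imaginary part first).


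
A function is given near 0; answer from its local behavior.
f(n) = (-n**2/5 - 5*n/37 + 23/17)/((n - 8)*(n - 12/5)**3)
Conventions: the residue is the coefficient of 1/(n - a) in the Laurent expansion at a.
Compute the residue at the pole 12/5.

At the order-3 pole 12/5 set g(n) = (n - (12/5))^3*f(n) = (-n**2/5 - 5*n/37 + 23/17)/(n - 8).
Order-3 pole: residue = g''(a)/2; g''(12/5) = 985025/6903904, so the residue is 985025/13807808.

The residue is 985025/13807808.


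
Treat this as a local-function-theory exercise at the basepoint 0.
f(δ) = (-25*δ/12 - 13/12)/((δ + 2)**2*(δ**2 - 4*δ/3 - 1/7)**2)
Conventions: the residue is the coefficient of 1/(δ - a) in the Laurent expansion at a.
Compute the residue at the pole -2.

At the order-2 pole -2 set g(δ) = (δ - (-2))^2*f(δ) = (-25*δ/12 - 13/12)/(δ**2 - 4*δ/3 - 1/7)**2.
Order-2 pole: residue = g'(a); g'(-2) = 714861/10285412, so the residue is 714861/10285412.

The residue is 714861/10285412.


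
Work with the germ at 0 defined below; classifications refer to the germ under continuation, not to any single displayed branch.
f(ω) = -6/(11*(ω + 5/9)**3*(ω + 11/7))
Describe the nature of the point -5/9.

The denominator factor ω + 5/9 vanishes at -5/9 and appears to the power 3; the numerator there equals -6/11, nonzero, and no other factor vanishes.
Hence a pole whose order is the multiplicity, 3.

The point is a pole of order 3.


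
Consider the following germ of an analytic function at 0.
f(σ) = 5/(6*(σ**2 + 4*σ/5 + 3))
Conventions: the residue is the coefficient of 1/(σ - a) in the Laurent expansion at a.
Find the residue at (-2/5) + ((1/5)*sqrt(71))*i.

The factor σ**2 + 4*σ/5 + 3 splits as (σ - a)(σ - a') with a = (-2/5) + ((1/5)*sqrt(71))*i, a' = (-2/5) - ((1/5)*sqrt(71))*i. At the order-1 pole a set g(σ) = (σ - a)*f(σ) = [5/6] / (σ - a').
Simple pole: residue = g(a) at a = (-2/5) + ((1/5)*sqrt(71))*i, which is -((25/852)*sqrt(71))*i.

The residue is -((25/852)*sqrt(71))*i.


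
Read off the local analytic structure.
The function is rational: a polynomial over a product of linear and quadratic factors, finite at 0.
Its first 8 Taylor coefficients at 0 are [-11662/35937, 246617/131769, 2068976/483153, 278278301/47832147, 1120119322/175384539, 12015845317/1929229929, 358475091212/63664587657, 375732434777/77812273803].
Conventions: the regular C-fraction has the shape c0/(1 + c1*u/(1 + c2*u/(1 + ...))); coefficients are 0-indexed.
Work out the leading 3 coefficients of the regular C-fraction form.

The regular C-fraction coefficients are [-11662/35937, 2157/374, -2166147/268906].

Taylor coefficients (read off): a_0 = -11662/35937, a_1 = 246617/131769, a_2 = 2068976/483153.
c0 = a_0 = -11662/35937. Peel one level at a time: if S = 1 + c*u/S' with S'(0) = 1, then c is the u-coefficient of S and S' = c*u/(S - 1).
S_1 = c0/f = 1 + (2157/374)*u + (6498441/139876)*u^2 + ...; c1 = 2157/374.
S_2 = c1*u/(S_1 - 1) = 1 + (-2166147/268906)*u + ...; c2 = -2166147/268906.


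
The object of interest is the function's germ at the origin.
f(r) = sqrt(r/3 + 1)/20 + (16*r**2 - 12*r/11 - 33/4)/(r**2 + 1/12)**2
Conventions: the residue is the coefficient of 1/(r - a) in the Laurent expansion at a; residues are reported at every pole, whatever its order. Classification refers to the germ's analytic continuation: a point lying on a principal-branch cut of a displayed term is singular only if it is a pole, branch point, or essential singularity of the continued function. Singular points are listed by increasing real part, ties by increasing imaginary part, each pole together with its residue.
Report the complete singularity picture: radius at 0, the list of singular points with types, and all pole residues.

Radius of convergence at 0: (1/6)*sqrt(3).
At -3: an algebraic (square-root) branch point.
At -((1/6)*sqrt(3))*i: a pole of order 2; residue -((83/2)*sqrt(3))*i.
At ((1/6)*sqrt(3))*i: a pole of order 2; residue ((83/2)*sqrt(3))*i.

Denominator factor (r**2 + 1/12)^2: discriminant -1/3, complex-conjugate roots ((1/6)*sqrt(3))*i and -((1/6)*sqrt(3))*i; poles of order 2, moduli (1/6)*sqrt(3) and (1/6)*sqrt(3).
Branch term (1/20)*sqrt(1 - r/(-3)): its argument vanishes at r = -3, a square-root branch point, modulus 3.
The radius of convergence is the smallest modulus among the singular points: (1/6)*sqrt(3).
The branch term is analytic at -((1/6)*sqrt(3))*i and contributes nothing to the residue; only the rational part matters.
The factor r**2 + 1/12 splits as (r - a)(r - a') with a = -((1/6)*sqrt(3))*i, a' = ((1/6)*sqrt(3))*i. At the order-2 pole a set g(r) = (r - a)^2*(rational part) = [16*r**2 - 12*r/11 - 33/4] / (r - a')^2.
Order-2 pole: residue = g'(a); g'(-((1/6)*sqrt(3))*i) = -((83/2)*sqrt(3))*i, so the residue is -((83/2)*sqrt(3))*i.
The branch term is analytic at ((1/6)*sqrt(3))*i and contributes nothing to the residue; only the rational part matters.
The factor r**2 + 1/12 splits as (r - a)(r - a') with a = ((1/6)*sqrt(3))*i, a' = -((1/6)*sqrt(3))*i. At the order-2 pole a set g(r) = (r - a)^2*(rational part) = [16*r**2 - 12*r/11 - 33/4] / (r - a')^2.
Order-2 pole: residue = g'(a); g'(((1/6)*sqrt(3))*i) = ((83/2)*sqrt(3))*i, so the residue is ((83/2)*sqrt(3))*i.
List the singular points by increasing real part (a conjugate pair: the negative imaginary part first).


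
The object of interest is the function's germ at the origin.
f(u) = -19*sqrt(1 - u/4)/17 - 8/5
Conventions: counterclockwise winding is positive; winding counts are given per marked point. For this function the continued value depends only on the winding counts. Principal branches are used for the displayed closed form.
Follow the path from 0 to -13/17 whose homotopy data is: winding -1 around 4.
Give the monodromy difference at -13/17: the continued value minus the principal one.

The rational part is single-valued and drops out of the difference; each branch term changes only by its own monodromy.
(-19/17)*sqrt(1 - u/(4)): winding -1 is odd, the square root flips sign, contributing -2*(-19/17)*sqrt(1 - (-13/17)/(4)) = -2*(-19/17)*sqrt(81/68) = (171/289)*sqrt(17).
Summing the contributions at u = -13/17 gives (171/289)*sqrt(17).

Continued minus principal equals (171/289)*sqrt(17).


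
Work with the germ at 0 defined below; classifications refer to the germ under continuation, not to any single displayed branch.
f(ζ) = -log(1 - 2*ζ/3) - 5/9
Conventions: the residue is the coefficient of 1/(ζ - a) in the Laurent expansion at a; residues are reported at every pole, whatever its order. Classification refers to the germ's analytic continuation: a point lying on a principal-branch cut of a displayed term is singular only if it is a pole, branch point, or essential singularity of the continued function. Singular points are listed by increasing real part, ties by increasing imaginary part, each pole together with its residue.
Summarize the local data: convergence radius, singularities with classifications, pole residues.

Branch term (-1)*log(1 - ζ/(3/2)): its argument vanishes at ζ = 3/2, a logarithmic branch point, modulus 3/2.
The radius of convergence is the smallest modulus among the singular points: 3/2.

Radius of convergence at 0: 3/2.
At 3/2: a logarithmic branch point.


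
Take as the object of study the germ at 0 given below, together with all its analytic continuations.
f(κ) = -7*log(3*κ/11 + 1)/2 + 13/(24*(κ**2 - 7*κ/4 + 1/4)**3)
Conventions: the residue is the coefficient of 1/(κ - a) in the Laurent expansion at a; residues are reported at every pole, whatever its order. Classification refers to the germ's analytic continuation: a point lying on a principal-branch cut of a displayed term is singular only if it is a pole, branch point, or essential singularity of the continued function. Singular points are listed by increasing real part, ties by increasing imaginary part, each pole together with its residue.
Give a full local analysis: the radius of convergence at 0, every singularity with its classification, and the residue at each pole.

Radius of convergence at 0: 7/8 - (1/8)*sqrt(33).
At -11/3: a logarithmic branch point.
At 7/8 - (1/8)*sqrt(33): a pole of order 3; residue -(3328/35937)*sqrt(33).
At 7/8 + (1/8)*sqrt(33): a pole of order 3; residue (3328/35937)*sqrt(33).

Denominator factor (κ**2 - 7*κ/4 + 1/4)^3: discriminant 33/16, real irrational roots 7/8 + (1/8)*sqrt(33) and 7/8 - (1/8)*sqrt(33); poles of order 3, moduli 7/8 + (1/8)*sqrt(33) and 7/8 - (1/8)*sqrt(33).
Branch term (-7/2)*log(1 - κ/(-11/3)): its argument vanishes at κ = -11/3, a logarithmic branch point, modulus 11/3.
The radius of convergence is the smallest modulus among the singular points: 7/8 - (1/8)*sqrt(33).
The branch term is analytic at 7/8 - (1/8)*sqrt(33) and contributes nothing to the residue; only the rational part matters.
The factor κ**2 - 7*κ/4 + 1/4 splits as (κ - a)(κ - a') with a = 7/8 - (1/8)*sqrt(33), a' = 7/8 + (1/8)*sqrt(33). At the order-3 pole a set g(κ) = (κ - a)^3*(rational part) = [13/24] / (κ - a')^3.
Order-3 pole: residue = g''(a)/2; g''(7/8 - (1/8)*sqrt(33)) = -(6656/35937)*sqrt(33), so the residue is -(3328/35937)*sqrt(33).
The branch term is analytic at 7/8 + (1/8)*sqrt(33) and contributes nothing to the residue; only the rational part matters.
The factor κ**2 - 7*κ/4 + 1/4 splits as (κ - a)(κ - a') with a = 7/8 + (1/8)*sqrt(33), a' = 7/8 - (1/8)*sqrt(33). At the order-3 pole a set g(κ) = (κ - a)^3*(rational part) = [13/24] / (κ - a')^3.
Order-3 pole: residue = g''(a)/2; g''(7/8 + (1/8)*sqrt(33)) = (6656/35937)*sqrt(33), so the residue is (3328/35937)*sqrt(33).
List the singular points by increasing real part (a conjugate pair: the negative imaginary part first).


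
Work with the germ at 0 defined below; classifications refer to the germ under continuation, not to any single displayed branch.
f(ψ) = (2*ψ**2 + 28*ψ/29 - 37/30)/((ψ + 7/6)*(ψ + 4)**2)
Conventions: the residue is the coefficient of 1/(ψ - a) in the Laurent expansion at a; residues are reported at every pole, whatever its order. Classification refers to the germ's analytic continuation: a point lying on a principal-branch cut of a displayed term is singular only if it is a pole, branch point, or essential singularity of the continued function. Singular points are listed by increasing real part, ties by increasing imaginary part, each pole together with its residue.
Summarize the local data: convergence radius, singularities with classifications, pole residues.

Denominator factor (ψ + 7/6): pole of order 1 at -7/6, modulus 7/6.
Denominator factor (ψ + 4)^2: pole of order 2 at -4, modulus 4.
The radius of convergence is the smallest modulus among the singular points: 7/6.
At the order-2 pole -4 set g(ψ) = (ψ - (-4))^2*f(ψ) = (2*ψ**2 + 28*ψ/29 - 37/30)/(ψ + 7/6).
Order-2 pole: residue = g'(a); g'(-4) = 81918/41905, so the residue is 81918/41905.
At the order-1 pole -7/6 set g(ψ) = (ψ - (-7/6))*f(ψ) = (2*ψ**2 + 28*ψ/29 - 37/30)/(ψ + 4)**2.
Simple pole: residue = g(a) at a = -7/6, which is 1892/41905.
List the singular points by increasing real part (a conjugate pair: the negative imaginary part first).

Radius of convergence at 0: 7/6.
At -4: a pole of order 2; residue 81918/41905.
At -7/6: a pole of order 1; residue 1892/41905.


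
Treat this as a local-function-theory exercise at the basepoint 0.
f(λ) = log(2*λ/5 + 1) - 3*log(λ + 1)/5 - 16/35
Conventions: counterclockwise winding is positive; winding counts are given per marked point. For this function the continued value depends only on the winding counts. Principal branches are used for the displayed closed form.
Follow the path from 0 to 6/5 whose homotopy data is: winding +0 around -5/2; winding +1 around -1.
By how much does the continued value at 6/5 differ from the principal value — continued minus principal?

Continued minus principal equals -(6/5)*pi*i.

The rational part is single-valued and drops out of the difference; each branch term changes only by its own monodromy.
(-3/5)*log(1 - λ/(-1)): each positive loop around -1 adds 2*pi*i to the log, so winding +1 contributes (-3/5)*(1)*2*pi*i = -(6/5)*pi*i.
(1)*log(1 - λ/(-5/2)): winding 0 around -5/2, so this term returns to its principal value, contribution 0.
Summing the contributions at λ = 6/5 gives -(6/5)*pi*i.


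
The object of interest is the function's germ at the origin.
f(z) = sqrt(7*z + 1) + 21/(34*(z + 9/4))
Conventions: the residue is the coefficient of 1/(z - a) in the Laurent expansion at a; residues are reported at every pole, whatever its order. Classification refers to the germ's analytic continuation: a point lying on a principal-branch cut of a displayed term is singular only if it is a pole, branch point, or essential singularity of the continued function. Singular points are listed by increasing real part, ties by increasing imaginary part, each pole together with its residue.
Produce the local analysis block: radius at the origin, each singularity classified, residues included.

Denominator factor (z + 9/4): pole of order 1 at -9/4, modulus 9/4.
Branch term (1)*sqrt(1 - z/(-1/7)): its argument vanishes at z = -1/7, a square-root branch point, modulus 1/7.
The radius of convergence is the smallest modulus among the singular points: 1/7.
The branch term is analytic at -9/4 and contributes nothing to the residue; only the rational part matters.
At the order-1 pole -9/4 set g(z) = (z - (-9/4))*(rational part) = 21/34.
Simple pole: residue = g(a) at a = -9/4, which is 21/34.
List the singular points by increasing real part (a conjugate pair: the negative imaginary part first).

Radius of convergence at 0: 1/7.
At -9/4: a pole of order 1; residue 21/34.
At -1/7: an algebraic (square-root) branch point.


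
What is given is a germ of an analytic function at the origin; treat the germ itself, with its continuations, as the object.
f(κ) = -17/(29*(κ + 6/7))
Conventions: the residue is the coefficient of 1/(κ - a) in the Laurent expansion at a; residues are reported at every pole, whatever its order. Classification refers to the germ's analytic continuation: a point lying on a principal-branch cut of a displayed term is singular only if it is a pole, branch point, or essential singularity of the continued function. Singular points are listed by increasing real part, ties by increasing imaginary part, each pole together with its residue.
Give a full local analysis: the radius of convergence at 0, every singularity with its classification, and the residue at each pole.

Denominator factor (κ + 6/7): pole of order 1 at -6/7, modulus 6/7.
The radius of convergence is the smallest modulus among the singular points: 6/7.
At the order-1 pole -6/7 set g(κ) = (κ - (-6/7))*f(κ) = -17/29.
Simple pole: residue = g(a) at a = -6/7, which is -17/29.

Radius of convergence at 0: 6/7.
At -6/7: a pole of order 1; residue -17/29.


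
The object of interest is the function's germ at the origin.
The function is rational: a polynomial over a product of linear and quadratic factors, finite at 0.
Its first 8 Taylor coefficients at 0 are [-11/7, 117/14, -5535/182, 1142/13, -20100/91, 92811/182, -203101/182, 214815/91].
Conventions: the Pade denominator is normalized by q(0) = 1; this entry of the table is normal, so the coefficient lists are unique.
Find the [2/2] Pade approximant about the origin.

The Pade approximant has numerator coefficients [-11/7, 1389651/893522, -2843578399/1149962814]; denominator coefficients [1, 3038820/702053, 33109144/6318477].

Taylor coefficients needed (read off): a_0 = -11/7, a_1 = 117/14, a_2 = -5535/182, a_3 = 1142/13, a_4 = -20100/91.
Write the denominator as Q(φ) = 1 + q1*φ + q2*φ^2. Requiring Q*f - P = O(φ^5) with deg P <= 2 kills the coefficients of φ^3..φ^4 in Q*f:
  φ^3: a_3 + q1*a_2 + q2*a_1 = 0, i.e. 1142/13 + (-5535/182)*q1 + (117/14)*q2 = 0.
  φ^4: a_4 + q1*a_3 + q2*a_2 = 0, i.e. -20100/91 + (1142/13)*q1 + (-5535/182)*q2 = 0.
Solving this linear system: q1 = 3038820/702053, q2 = 33109144/6318477.
The numerator is Q*f truncated at degree 2: P0 = a_0 = -11/7; P1 = a_1 + q1*a_0 = 1389651/893522; P2 = a_2 + q1*a_1 + q2*a_0 = -2843578399/1149962814.


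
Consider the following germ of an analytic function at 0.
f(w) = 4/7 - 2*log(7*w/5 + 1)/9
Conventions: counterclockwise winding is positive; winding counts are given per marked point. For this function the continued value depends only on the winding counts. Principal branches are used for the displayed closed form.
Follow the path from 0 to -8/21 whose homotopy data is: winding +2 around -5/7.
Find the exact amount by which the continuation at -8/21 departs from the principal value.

The rational part is single-valued and drops out of the difference; each branch term changes only by its own monodromy.
(-2/9)*log(1 - w/(-5/7)): each positive loop around -5/7 adds 2*pi*i to the log, so winding +2 contributes (-2/9)*(2)*2*pi*i = -(8/9)*pi*i.
Summing the contributions at w = -8/21 gives -(8/9)*pi*i.

Continued minus principal equals -(8/9)*pi*i.


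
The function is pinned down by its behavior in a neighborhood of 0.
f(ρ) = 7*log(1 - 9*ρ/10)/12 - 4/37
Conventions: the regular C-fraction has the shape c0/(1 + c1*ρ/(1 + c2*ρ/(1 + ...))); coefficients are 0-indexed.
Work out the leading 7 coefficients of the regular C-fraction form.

The regular C-fraction coefficients are [-4/37, -777/160, 141/32, 18/1175, -2187/4700, -47/405, -541/1620].

Taylor coefficients (expand at 0): a_0 = -4/37, a_1 = -21/40, a_2 = -189/800, a_3 = -567/4000, a_4 = -15309/160000, a_5 = -137781/2000000, a_6 = -413343/8000000.
c0 = a_0 = -4/37. Peel one level at a time: if S = 1 + c*ρ/S' with S'(0) = 1, then c is the ρ-coefficient of S and S' = c*ρ/(S - 1).
S_1 = c0/f = 1 + (-777/160)*ρ + (109557/5120)*ρ^2 + ...; c1 = -777/160.
S_2 = c1*ρ/(S_1 - 1) = 1 + (141/32)*ρ + (-27/400)*ρ^2 + ...; c2 = 141/32.
S_3 = c2*ρ/(S_2 - 1) = 1 + (18/1175)*ρ + (19683/2761250)*ρ^2 + ...; c3 = 18/1175.
S_4 = c3*ρ/(S_3 - 1) = 1 + (-2187/4700)*ρ + (-27/500)*ρ^2 + ...; c4 = -2187/4700.
S_5 = c4*ρ/(S_4 - 1) = 1 + (-47/405)*ρ + (-25427/656100)*ρ^2 + ...; c5 = -47/405.
S_6 = c5*ρ/(S_5 - 1) = 1 + (-541/1620)*ρ + ...; c6 = -541/1620.


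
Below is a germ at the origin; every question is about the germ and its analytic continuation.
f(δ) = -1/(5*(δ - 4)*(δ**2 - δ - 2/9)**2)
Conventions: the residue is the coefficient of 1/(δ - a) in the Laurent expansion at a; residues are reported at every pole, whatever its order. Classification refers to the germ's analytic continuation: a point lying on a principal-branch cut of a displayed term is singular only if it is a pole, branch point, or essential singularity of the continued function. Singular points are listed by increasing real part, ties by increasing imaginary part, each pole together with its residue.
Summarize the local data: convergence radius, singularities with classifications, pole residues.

Radius of convergence at 0: -1/2 + (1/6)*sqrt(17).
At 1/2 - (1/6)*sqrt(17): a pole of order 2; residue 81/112360 + (66339/6494408)*sqrt(17).
At 1/2 + (1/6)*sqrt(17): a pole of order 2; residue 81/112360 - (66339/6494408)*sqrt(17).
At 4: a pole of order 1; residue -81/56180.

Denominator factor (δ - 4): pole of order 1 at 4, modulus 4.
Denominator factor (δ**2 - δ - 2/9)^2: discriminant 17/9, real irrational roots 1/2 + (1/6)*sqrt(17) and 1/2 - (1/6)*sqrt(17); poles of order 2, moduli 1/2 + (1/6)*sqrt(17) and -1/2 + (1/6)*sqrt(17).
The radius of convergence is the smallest modulus among the singular points: -1/2 + (1/6)*sqrt(17).
The factor δ**2 - δ - 2/9 splits as (δ - a)(δ - a') with a = 1/2 - (1/6)*sqrt(17), a' = 1/2 + (1/6)*sqrt(17). At the order-2 pole a set g(δ) = (δ - a)^2*f(δ) = [-1/(5*(δ - 4))] / (δ - a')^2.
Order-2 pole: residue = g'(a); g'(1/2 - (1/6)*sqrt(17)) = 81/112360 + (66339/6494408)*sqrt(17), so the residue is 81/112360 + (66339/6494408)*sqrt(17).
The factor δ**2 - δ - 2/9 splits as (δ - a)(δ - a') with a = 1/2 + (1/6)*sqrt(17), a' = 1/2 - (1/6)*sqrt(17). At the order-2 pole a set g(δ) = (δ - a)^2*f(δ) = [-1/(5*(δ - 4))] / (δ - a')^2.
Order-2 pole: residue = g'(a); g'(1/2 + (1/6)*sqrt(17)) = 81/112360 - (66339/6494408)*sqrt(17), so the residue is 81/112360 - (66339/6494408)*sqrt(17).
At the order-1 pole 4 set g(δ) = (δ - (4))*f(δ) = -1/(5*(δ**2 - δ - 2/9)**2).
Simple pole: residue = g(a) at a = 4, which is -81/56180.
List the singular points by increasing real part (a conjugate pair: the negative imaginary part first).


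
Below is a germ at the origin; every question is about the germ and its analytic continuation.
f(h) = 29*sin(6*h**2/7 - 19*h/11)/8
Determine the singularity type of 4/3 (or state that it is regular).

There is no denominator, hence no pole anywhere.
The factor -sin(6*h**2/7 - 19*h/11) is entire.
So the germ continues analytically to 4/3.

The point is a regular point.


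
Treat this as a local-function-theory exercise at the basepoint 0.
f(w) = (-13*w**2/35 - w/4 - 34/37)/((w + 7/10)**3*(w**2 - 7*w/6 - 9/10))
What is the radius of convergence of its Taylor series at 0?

The radius of convergence is -7/12 + (1/60)*sqrt(4465).

Denominator factor (w**2 - 7*w/6 - 9/10): discriminant 893/180, real irrational roots 7/12 + (1/60)*sqrt(4465) and 7/12 - (1/60)*sqrt(4465); poles of order 1, moduli 7/12 + (1/60)*sqrt(4465) and -7/12 + (1/60)*sqrt(4465).
Denominator factor (w + 7/10)^3: pole of order 3 at -7/10, modulus 7/10.
The radius of convergence is the smallest modulus among the singular points: -7/12 + (1/60)*sqrt(4465).


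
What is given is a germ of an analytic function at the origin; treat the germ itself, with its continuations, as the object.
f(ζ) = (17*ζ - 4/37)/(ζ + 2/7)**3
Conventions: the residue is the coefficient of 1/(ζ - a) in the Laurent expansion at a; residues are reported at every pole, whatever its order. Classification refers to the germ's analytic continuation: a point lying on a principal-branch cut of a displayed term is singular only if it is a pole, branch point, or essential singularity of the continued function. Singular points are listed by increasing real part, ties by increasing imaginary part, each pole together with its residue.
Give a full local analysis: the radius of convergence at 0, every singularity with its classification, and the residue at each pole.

Radius of convergence at 0: 2/7.
At -2/7: a pole of order 3; residue 0.

Denominator factor (ζ + 2/7)^3: pole of order 3 at -2/7, modulus 2/7.
The radius of convergence is the smallest modulus among the singular points: 2/7.
At the order-3 pole -2/7 set g(ζ) = (ζ - (-2/7))^3*f(ζ) = 17*ζ - 4/37.
Order-3 pole: residue = g''(a)/2; g''(-2/7) = 0, so the residue is 0.


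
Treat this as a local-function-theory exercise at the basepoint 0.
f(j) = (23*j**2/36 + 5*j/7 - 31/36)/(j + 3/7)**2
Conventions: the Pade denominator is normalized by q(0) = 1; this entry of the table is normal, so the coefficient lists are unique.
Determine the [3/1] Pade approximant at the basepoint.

The Pade approximant has numerator coefficients [-1519/324, 14210525/1179684, -42016324/2654289, 147057134/7962867]; denominator coefficients [1, 31969/10923].

Taylor coefficients needed (expand at 0): a_0 = -1519/324, a_1 = 12523/486, a_2 = -44345/486, a_3 = 1248863/4374, a_4 = -10965367/13122.
Write the denominator as Q(j) = 1 + q1*j. Requiring Q*f - P = O(j^5) with deg P <= 3 kills the coefficients of j^4..j^4 in Q*f:
  j^4: a_4 + q1*a_3 = 0, i.e. -10965367/13122 + (1248863/4374)*q1 = 0.
Solving this linear system: q1 = 31969/10923.
The numerator is Q*f truncated at degree 3: P0 = a_0 = -1519/324; P1 = a_1 + q1*a_0 = 14210525/1179684; P2 = a_2 + q1*a_1 = -42016324/2654289; P3 = a_3 + q1*a_2 = 147057134/7962867.


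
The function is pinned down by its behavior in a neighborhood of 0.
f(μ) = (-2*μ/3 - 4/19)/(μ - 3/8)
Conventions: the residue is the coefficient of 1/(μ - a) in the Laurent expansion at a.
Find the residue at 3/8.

At the order-1 pole 3/8 set g(μ) = (μ - (3/8))*f(μ) = -2*μ/3 - 4/19.
Simple pole: residue = g(a) at a = 3/8, which is -35/76.

The residue is -35/76.


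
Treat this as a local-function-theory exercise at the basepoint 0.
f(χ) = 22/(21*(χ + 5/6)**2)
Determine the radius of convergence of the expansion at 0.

The radius of convergence is 5/6.

Denominator factor (χ + 5/6)^2: pole of order 2 at -5/6, modulus 5/6.
The radius of convergence is the smallest modulus among the singular points: 5/6.


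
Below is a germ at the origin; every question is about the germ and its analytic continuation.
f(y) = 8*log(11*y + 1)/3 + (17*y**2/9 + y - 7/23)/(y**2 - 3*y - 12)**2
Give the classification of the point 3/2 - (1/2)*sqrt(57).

The denominator factor y**2 - 3*y - 12 vanishes at 3/2 - (1/2)*sqrt(57) and appears to the power 2; the numerator there equals 2233/69 - (10/3)*sqrt(57), nonzero, and no other factor vanishes.
The branch terms are analytic at this point.
Hence a pole whose order is the multiplicity, 2.

The point is a pole of order 2.


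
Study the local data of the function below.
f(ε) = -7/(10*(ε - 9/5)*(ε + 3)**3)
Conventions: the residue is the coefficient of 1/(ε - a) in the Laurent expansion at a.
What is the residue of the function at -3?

The residue is 175/27648.

At the order-3 pole -3 set g(ε) = (ε - (-3))^3*f(ε) = -7/(10*(ε - 9/5)).
Order-3 pole: residue = g''(a)/2; g''(-3) = 175/13824, so the residue is 175/27648.


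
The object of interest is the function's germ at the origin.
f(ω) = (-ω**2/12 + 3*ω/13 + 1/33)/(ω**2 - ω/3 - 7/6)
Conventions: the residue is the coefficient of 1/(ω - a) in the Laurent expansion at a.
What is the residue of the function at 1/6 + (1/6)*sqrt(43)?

The residue is 95/936 - (511/221364)*sqrt(43).

The factor ω**2 - ω/3 - 7/6 splits as (ω - a)(ω - a') with a = 1/6 + (1/6)*sqrt(43), a' = 1/6 - (1/6)*sqrt(43). At the order-1 pole a set g(ω) = (ω - a)*f(ω) = [-ω**2/12 + 3*ω/13 + 1/33] / (ω - a').
Simple pole: residue = g(a) at a = 1/6 + (1/6)*sqrt(43), which is 95/936 - (511/221364)*sqrt(43).


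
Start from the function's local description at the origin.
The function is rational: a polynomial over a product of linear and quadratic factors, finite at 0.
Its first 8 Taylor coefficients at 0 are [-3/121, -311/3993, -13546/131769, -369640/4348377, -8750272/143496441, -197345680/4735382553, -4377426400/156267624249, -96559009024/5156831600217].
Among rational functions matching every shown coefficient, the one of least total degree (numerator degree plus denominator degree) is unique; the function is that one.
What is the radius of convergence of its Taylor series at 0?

No rational of total degree below 5 reproduces all 8 coefficients; solving the [2/3] Pade equations on them gives f(u) = (4*u**2/3 + 19*u/8 + 9/8)/((u - 11/2)**2*(u - 3/2)), whose expansion matches every shown term.
Denominator factor (u - 3/2): pole of order 1 at 3/2, modulus 3/2.
Denominator factor (u - 11/2)^2: pole of order 2 at 11/2, modulus 11/2.
The radius of convergence is the smallest modulus among the singular points: 3/2.

The radius of convergence is 3/2.


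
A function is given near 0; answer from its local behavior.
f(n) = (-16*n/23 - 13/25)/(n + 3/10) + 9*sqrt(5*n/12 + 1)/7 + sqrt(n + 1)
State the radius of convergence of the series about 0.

The radius of convergence is 3/10.

Denominator factor (n + 3/10): pole of order 1 at -3/10, modulus 3/10.
Branch term (1)*sqrt(1 - n/(-1)): its argument vanishes at n = -1, a square-root branch point, modulus 1.
Branch term (9/7)*sqrt(1 - n/(-12/5)): its argument vanishes at n = -12/5, a square-root branch point, modulus 12/5.
The radius of convergence is the smallest modulus among the singular points: 3/10.


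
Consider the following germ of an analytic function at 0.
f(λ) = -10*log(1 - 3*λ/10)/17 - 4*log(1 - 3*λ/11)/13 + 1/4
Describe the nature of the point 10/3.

The term (-10/17)*log(1 - λ/(10/3)) has argument 1 - 10/3/(10/3) = 0 at 10/3: a logarithmic (infinitely-sheeted) branch point; the remaining terms are analytic or single-valued there.

The point is a logarithmic branch point.


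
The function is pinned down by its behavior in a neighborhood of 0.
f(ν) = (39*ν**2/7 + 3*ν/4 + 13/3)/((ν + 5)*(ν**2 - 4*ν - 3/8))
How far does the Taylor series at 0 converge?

The radius of convergence is -2 + (1/4)*sqrt(70).

Denominator factor (ν + 5): pole of order 1 at -5, modulus 5.
Denominator factor (ν**2 - 4*ν - 3/8): discriminant 35/2, real irrational roots 2 + (1/4)*sqrt(70) and 2 - (1/4)*sqrt(70); poles of order 1, moduli 2 + (1/4)*sqrt(70) and -2 + (1/4)*sqrt(70).
The radius of convergence is the smallest modulus among the singular points: -2 + (1/4)*sqrt(70).
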